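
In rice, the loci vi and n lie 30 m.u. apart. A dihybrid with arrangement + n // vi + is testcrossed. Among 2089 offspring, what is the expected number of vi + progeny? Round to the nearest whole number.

731

A map distance of 30 m.u. corresponds to a recombination frequency of 0.300.
The F1 is + n / vi +, so vi + is a parental gamete class with expected frequency (1 − r)/2 = 0.700/2 = 0.3500.
Expected number = 0.3500 × 2089 = 731.15 ≈ 731.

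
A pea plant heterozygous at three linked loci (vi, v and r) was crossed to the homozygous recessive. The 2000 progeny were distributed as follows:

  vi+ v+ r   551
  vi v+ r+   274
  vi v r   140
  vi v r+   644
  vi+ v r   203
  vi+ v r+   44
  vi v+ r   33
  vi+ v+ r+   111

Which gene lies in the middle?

The two most frequent reciprocal classes, vi+ v+ r and vi v r+, are the parental types, so the F1 was vi+ v+ r / vi v r+.
The two rarest classes, vi v+ r and vi+ v r+, are the double crossovers. Comparing them with the parentals, only the vi allele has switched, so vi is the middle locus and the order is r – vi – v.

vi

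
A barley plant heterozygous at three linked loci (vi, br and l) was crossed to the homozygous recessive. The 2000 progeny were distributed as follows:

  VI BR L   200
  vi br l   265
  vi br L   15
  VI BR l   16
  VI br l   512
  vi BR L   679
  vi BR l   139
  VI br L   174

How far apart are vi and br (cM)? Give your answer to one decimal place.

The two most frequent reciprocal classes, VI br l and vi BR L, are the parental types, so the F1 was VI br l / vi BR L.
The two rarest classes, VI BR l and vi br L, are the double crossovers. Comparing them with the parentals, only the br allele has switched, so br is the middle locus and the order is l – br – vi.
Crossovers in the br–vi interval produce the single-crossover classes vi br l and VI BR L (265 + 200 = 465) plus the double crossovers (31).
RF(br–vi) = (465 + 31) / 2000 = 496/2000 = 0.2480 → 24.8 cM.

24.8 cM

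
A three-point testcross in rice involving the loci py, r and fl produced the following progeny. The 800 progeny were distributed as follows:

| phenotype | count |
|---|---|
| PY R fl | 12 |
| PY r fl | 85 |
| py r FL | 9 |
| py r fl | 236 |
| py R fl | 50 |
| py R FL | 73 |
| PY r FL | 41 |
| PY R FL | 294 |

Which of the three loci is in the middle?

fl

The two most frequent reciprocal classes, PY R FL and py r fl, are the parental types, so the F1 was PY R FL / py r fl.
The two rarest classes, PY R fl and py r FL, are the double crossovers. Comparing them with the parentals, only the fl allele has switched, so fl is the middle locus and the order is py – fl – r.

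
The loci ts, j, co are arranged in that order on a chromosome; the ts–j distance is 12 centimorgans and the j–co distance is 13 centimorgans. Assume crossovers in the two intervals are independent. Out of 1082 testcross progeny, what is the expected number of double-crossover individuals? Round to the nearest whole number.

Map distances give recombination frequencies of 0.120 and 0.130 for the two intervals.
With no interference, expected double-crossover frequency = 0.120 × 0.130 = 0.01560.
Expected number = 0.01560 × 1082 = 16.88 ≈ 17.

17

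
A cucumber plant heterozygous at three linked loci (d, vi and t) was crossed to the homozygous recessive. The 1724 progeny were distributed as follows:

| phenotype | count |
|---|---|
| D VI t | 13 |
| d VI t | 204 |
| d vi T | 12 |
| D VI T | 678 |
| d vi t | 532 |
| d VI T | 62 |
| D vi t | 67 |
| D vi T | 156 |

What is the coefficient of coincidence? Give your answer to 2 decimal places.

The two most frequent reciprocal classes, D VI T and d vi t, are the parental types, so the F1 was D VI T / d vi t.
The two rarest classes, D VI t and d vi T, are the double crossovers. Comparing them with the parentals, only the t allele has switched, so t is the middle locus and the order is d – t – vi.
d–t: (129 + 25)/1724 = 0.0893; t–vi: (360 + 25)/1724 = 0.2233.
Expected DCO frequency = 0.0893 × 0.2233 ≈ 0.01994; observed = 25/1724 ≈ 0.01450.
Coefficient of coincidence = 0.01450/0.01994 ≈ 0.73.

0.73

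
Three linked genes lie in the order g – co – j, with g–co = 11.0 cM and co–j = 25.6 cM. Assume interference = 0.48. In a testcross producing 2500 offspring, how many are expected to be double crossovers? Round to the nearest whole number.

37

Map distances give recombination frequencies of 0.110 and 0.256 for the two intervals.
With interference 0.48 (so coincidence = 0.52), expected double-crossover frequency = 0.110 × 0.256 × 0.52 = 0.01464.
Expected number = 0.01464 × 2500 = 36.61 ≈ 37.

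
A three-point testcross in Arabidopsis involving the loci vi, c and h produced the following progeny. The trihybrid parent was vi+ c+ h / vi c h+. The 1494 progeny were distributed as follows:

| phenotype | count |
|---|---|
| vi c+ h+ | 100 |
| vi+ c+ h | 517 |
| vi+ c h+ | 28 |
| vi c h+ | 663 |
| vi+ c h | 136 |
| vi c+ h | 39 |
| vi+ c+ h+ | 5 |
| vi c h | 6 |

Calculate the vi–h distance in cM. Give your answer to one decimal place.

The two rarest classes, vi+ c+ h+ and vi c h, are the double crossovers. Comparing them with the parentals, only the h allele has switched, so h is the middle locus and the order is c – h – vi.
Crossovers in the h–vi interval produce the single-crossover classes vi c+ h and vi+ c h+ (39 + 28 = 67) plus the double crossovers (11).
RF(h–vi) = (67 + 11) / 1494 = 78/1494 = 0.0522 → 5.2 cM.

5.2 cM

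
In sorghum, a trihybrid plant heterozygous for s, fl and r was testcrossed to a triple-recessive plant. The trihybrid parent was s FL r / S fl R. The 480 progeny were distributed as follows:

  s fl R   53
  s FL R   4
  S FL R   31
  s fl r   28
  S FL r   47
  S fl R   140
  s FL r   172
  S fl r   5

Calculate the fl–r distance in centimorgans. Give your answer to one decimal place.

14.2 centimorgans

The two rarest classes, s FL R and S fl r, are the double crossovers. Comparing them with the parentals, only the r allele has switched, so r is the middle locus and the order is fl – r – s.
Crossovers in the fl–r interval produce the single-crossover classes s fl r and S FL R (28 + 31 = 59) plus the double crossovers (9).
RF(fl–r) = (59 + 9) / 480 = 68/480 = 0.1417 → 14.2 centimorgans.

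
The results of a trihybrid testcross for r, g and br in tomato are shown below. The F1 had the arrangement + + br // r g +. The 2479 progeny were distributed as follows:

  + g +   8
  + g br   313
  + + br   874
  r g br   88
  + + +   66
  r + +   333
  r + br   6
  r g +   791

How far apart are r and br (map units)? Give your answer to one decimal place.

6.8 map units

The two rarest classes, r + br and + g +, are the double crossovers. Comparing them with the parentals, only the r allele has switched, so r is the middle locus and the order is br – r – g.
Crossovers in the br–r interval produce the single-crossover classes + + + and r g br (66 + 88 = 154) plus the double crossovers (14).
RF(br–r) = (154 + 14) / 2479 = 168/2479 = 0.0678 → 6.8 map units.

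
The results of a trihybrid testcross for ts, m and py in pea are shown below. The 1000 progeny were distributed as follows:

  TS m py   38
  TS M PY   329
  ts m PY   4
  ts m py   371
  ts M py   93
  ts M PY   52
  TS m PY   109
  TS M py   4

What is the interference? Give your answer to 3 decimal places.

0.611

The two most frequent reciprocal classes, ts m py and TS M PY, are the parental types, so the F1 was ts m py / TS M PY.
The two rarest classes, ts m PY and TS M py, are the double crossovers. Comparing them with the parentals, only the py allele has switched, so py is the middle locus and the order is ts – py – m.
ts–py: (90 + 8)/1000 = 0.0980; py–m: (202 + 8)/1000 = 0.2100.
Expected DCO frequency = 0.0980 × 0.2100 ≈ 0.02058; observed = 8/1000 ≈ 0.00800.
Coefficient of coincidence = 0.00800/0.02058 ≈ 0.389; interference = 1 − 0.389 = 0.611.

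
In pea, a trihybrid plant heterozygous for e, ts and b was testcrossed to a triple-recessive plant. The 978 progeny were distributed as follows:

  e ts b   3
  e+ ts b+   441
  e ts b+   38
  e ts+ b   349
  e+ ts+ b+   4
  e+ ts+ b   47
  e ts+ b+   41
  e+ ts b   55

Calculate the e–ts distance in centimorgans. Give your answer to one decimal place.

9.4 centimorgans

The two most frequent reciprocal classes, e+ ts b+ and e ts+ b, are the parental types, so the F1 was e+ ts b+ / e ts+ b.
The two rarest classes, e+ ts+ b+ and e ts b, are the double crossovers. Comparing them with the parentals, only the ts allele has switched, so ts is the middle locus and the order is e – ts – b.
Crossovers in the e–ts interval produce the single-crossover classes e ts b+ and e+ ts+ b (38 + 47 = 85) plus the double crossovers (7).
RF(e–ts) = (85 + 7) / 978 = 92/978 = 0.0941 → 9.4 centimorgans.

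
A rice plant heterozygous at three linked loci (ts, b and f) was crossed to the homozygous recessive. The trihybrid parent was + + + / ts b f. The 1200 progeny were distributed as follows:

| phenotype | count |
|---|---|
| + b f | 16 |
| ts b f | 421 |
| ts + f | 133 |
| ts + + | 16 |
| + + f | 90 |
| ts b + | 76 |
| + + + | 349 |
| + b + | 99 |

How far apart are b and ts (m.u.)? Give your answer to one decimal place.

22.0 m.u.

The two rarest classes, ts + + and + b f, are the double crossovers. Comparing them with the parentals, only the ts allele has switched, so ts is the middle locus and the order is f – ts – b.
Crossovers in the ts–b interval produce the single-crossover classes + b + and ts + f (99 + 133 = 232) plus the double crossovers (32).
RF(ts–b) = (232 + 32) / 1200 = 264/1200 = 0.2200 → 22.0 m.u.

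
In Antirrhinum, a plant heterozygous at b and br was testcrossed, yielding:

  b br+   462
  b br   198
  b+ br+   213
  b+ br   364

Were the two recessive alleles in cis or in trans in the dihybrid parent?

trans

The two most frequent classes are b+ br (364) and b br+ (462); these are the parental (non-recombinant) types.
So the F1 carried b+ br on one chromosome and b br+ on the other — the recessive alleles are on opposite chromosomes (trans / repulsion).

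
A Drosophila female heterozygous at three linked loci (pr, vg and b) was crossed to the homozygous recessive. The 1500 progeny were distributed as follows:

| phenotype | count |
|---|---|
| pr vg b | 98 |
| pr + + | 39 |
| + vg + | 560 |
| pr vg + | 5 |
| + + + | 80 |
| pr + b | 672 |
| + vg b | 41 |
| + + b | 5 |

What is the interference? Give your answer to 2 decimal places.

The two most frequent reciprocal classes, pr + b and + vg +, are the parental types, so the F1 was pr + b / + vg +.
The two rarest classes, + + b and pr vg +, are the double crossovers. Comparing them with the parentals, only the pr allele has switched, so pr is the middle locus and the order is b – pr – vg.
b–pr: (80 + 10)/1500 = 0.0600; pr–vg: (178 + 10)/1500 = 0.1253.
Expected DCO frequency = 0.0600 × 0.1253 ≈ 0.00752; observed = 10/1500 ≈ 0.00667.
Coefficient of coincidence = 0.00667/0.00752 ≈ 0.89; interference = 1 − 0.89 = 0.11.

0.11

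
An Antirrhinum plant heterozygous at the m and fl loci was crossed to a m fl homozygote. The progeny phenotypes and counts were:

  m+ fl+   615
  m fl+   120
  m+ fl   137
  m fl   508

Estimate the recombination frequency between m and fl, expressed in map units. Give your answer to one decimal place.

18.6 map units

The two most frequent classes, m+ fl+ (615) and m fl (508), are the parental types, so the F1 was m+ fl+ / m fl.
The recombinant classes are m+ fl and m fl+: 137 + 120 = 257.
Recombination frequency = 257/1380 = 0.1862 ≈ 18.6%, i.e. 18.6 map units.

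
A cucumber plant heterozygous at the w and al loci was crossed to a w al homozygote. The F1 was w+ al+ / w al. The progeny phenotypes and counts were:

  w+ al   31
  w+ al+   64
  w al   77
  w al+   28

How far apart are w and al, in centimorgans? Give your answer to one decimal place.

29.5 centimorgans

The recombinant classes are w+ al and w al+: 31 + 28 = 59.
Recombination frequency = 59/200 = 0.2950 ≈ 29.5%, i.e. 29.5 centimorgans.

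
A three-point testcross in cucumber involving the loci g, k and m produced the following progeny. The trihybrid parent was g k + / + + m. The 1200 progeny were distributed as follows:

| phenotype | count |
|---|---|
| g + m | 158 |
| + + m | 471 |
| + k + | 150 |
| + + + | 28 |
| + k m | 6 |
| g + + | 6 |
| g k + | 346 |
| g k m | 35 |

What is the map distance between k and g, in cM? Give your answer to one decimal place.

26.7 cM

The two rarest classes, g + + and + k m, are the double crossovers. Comparing them with the parentals, only the k allele has switched, so k is the middle locus and the order is m – k – g.
Crossovers in the k–g interval produce the single-crossover classes + k + and g + m (150 + 158 = 308) plus the double crossovers (12).
RF(k–g) = (308 + 12) / 1200 = 320/1200 = 0.2667 → 26.7 cM.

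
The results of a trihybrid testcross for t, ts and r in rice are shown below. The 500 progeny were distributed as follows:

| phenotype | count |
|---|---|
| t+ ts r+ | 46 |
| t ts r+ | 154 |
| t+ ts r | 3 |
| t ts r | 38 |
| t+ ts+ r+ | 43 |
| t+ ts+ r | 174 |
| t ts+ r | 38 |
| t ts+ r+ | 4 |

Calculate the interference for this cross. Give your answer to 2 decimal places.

The two most frequent reciprocal classes, t ts r+ and t+ ts+ r, are the parental types, so the F1 was t ts r+ / t+ ts+ r.
The two rarest classes, t ts+ r+ and t+ ts r, are the double crossovers. Comparing them with the parentals, only the ts allele has switched, so ts is the middle locus and the order is t – ts – r.
t–ts: (84 + 7)/500 = 0.1820; ts–r: (81 + 7)/500 = 0.1760.
Expected DCO frequency = 0.1820 × 0.1760 ≈ 0.03203; observed = 7/500 ≈ 0.01400.
Coefficient of coincidence = 0.01400/0.03203 ≈ 0.44; interference = 1 − 0.44 = 0.56.

0.56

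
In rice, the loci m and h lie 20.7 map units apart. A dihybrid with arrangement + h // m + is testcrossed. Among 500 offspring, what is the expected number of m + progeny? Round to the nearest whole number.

A map distance of 20.7 map units corresponds to a recombination frequency of 0.207.
The F1 is + h / m +, so m + is a parental gamete class with expected frequency (1 − r)/2 = 0.793/2 = 0.3965.
Expected number = 0.3965 × 500 = 198.25 ≈ 198.

198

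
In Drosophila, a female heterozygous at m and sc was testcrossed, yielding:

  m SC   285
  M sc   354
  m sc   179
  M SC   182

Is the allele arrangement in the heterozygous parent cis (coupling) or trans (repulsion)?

The two most frequent classes are M sc (354) and m SC (285); these are the parental (non-recombinant) types.
So the F1 carried M sc on one chromosome and m SC on the other — the recessive alleles are on opposite chromosomes (trans / repulsion).

trans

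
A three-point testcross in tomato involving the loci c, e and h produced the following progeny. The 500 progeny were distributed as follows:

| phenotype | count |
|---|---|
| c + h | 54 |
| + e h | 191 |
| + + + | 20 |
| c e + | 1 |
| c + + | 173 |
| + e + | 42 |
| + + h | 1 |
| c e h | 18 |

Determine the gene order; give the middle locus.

e

The two most frequent reciprocal classes, + e h and c + +, are the parental types, so the F1 was + e h / c + +.
The two rarest classes, + + h and c e +, are the double crossovers. Comparing them with the parentals, only the e allele has switched, so e is the middle locus and the order is h – e – c.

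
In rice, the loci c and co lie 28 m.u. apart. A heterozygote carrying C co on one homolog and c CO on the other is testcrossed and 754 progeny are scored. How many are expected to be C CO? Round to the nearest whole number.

106

A map distance of 28 m.u. corresponds to a recombination frequency of 0.280.
The F1 is C co / c CO, so C CO is a recombinant gamete class with expected frequency r/2 = 0.280/2 = 0.1400.
Expected number = 0.1400 × 754 = 105.56 ≈ 106.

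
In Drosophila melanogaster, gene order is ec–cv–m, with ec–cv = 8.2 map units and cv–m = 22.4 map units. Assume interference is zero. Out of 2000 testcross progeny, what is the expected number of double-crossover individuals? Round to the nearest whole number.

37

Map distances give recombination frequencies of 0.082 and 0.224 for the two intervals.
With no interference, expected double-crossover frequency = 0.082 × 0.224 = 0.01837.
Expected number = 0.01837 × 2000 = 36.74 ≈ 37.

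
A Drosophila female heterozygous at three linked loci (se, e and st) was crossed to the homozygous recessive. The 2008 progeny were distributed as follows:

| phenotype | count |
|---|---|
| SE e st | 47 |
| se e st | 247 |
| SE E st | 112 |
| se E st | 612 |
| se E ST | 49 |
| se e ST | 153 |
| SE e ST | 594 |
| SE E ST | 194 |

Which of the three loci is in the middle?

The two most frequent reciprocal classes, SE e ST and se E st, are the parental types, so the F1 was SE e ST / se E st.
The two rarest classes, SE e st and se E ST, are the double crossovers. Comparing them with the parentals, only the st allele has switched, so st is the middle locus and the order is e – st – se.

st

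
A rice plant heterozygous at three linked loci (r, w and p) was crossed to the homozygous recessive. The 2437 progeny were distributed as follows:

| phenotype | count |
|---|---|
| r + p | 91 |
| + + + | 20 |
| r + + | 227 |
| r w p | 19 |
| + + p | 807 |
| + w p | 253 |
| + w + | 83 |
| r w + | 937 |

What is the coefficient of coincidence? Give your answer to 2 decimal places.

The two most frequent reciprocal classes, r w + and + + p, are the parental types, so the F1 was r w + / + + p.
The two rarest classes, r w p and + + +, are the double crossovers. Comparing them with the parentals, only the p allele has switched, so p is the middle locus and the order is w – p – r.
w–p: (480 + 39)/2437 = 0.2130; p–r: (174 + 39)/2437 = 0.0874.
Expected DCO frequency = 0.2130 × 0.0874 ≈ 0.01862; observed = 39/2437 ≈ 0.01600.
Coefficient of coincidence = 0.01600/0.01862 ≈ 0.86.

0.86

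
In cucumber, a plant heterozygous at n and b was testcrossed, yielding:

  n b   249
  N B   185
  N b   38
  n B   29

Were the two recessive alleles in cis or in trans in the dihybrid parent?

cis

The two most frequent classes are N B (185) and n b (249); these are the parental (non-recombinant) types.
So the F1 carried N B on one chromosome and n b on the other — the recessive alleles are on the same chromosome (cis / coupling).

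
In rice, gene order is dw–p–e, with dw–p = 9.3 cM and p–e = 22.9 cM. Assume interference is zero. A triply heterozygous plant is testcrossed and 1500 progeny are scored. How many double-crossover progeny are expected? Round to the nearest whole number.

Map distances give recombination frequencies of 0.093 and 0.229 for the two intervals.
With no interference, expected double-crossover frequency = 0.093 × 0.229 = 0.02130.
Expected number = 0.02130 × 1500 = 31.95 ≈ 32.

32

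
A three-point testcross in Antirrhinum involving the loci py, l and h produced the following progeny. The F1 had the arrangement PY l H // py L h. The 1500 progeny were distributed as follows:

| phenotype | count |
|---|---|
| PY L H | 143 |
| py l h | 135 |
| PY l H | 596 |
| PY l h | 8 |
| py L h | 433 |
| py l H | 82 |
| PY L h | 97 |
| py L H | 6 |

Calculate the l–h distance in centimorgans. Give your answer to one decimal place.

19.5 centimorgans

The two rarest classes, PY l h and py L H, are the double crossovers. Comparing them with the parentals, only the h allele has switched, so h is the middle locus and the order is py – h – l.
Crossovers in the h–l interval produce the single-crossover classes PY L H and py l h (143 + 135 = 278) plus the double crossovers (14).
RF(h–l) = (278 + 14) / 1500 = 292/1500 = 0.1947 → 19.5 centimorgans.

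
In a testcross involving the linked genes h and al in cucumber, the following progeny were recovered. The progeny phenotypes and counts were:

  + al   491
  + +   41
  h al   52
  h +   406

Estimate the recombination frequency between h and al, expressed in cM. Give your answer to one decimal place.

9.4 cM

The two most frequent classes, + al (491) and h + (406), are the parental types, so the F1 was + al / h +.
The recombinant classes are + + and h al: 41 + 52 = 93.
Recombination frequency = 93/990 = 0.0939 ≈ 9.4%, i.e. 9.4 cM.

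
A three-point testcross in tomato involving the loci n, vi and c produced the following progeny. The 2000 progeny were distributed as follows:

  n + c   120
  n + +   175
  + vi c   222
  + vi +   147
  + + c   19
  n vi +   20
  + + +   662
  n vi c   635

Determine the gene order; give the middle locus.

c

The two most frequent reciprocal classes, + + + and n vi c, are the parental types, so the F1 was + + + / n vi c.
The two rarest classes, + + c and n vi +, are the double crossovers. Comparing them with the parentals, only the c allele has switched, so c is the middle locus and the order is n – c – vi.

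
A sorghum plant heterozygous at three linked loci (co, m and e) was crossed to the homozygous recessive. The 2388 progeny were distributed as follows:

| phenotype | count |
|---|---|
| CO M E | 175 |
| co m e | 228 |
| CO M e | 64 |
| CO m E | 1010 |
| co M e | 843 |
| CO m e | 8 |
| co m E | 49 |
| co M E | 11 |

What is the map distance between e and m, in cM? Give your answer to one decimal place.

17.7 cM

The two most frequent reciprocal classes, CO m E and co M e, are the parental types, so the F1 was CO m E / co M e.
The two rarest classes, CO m e and co M E, are the double crossovers. Comparing them with the parentals, only the e allele has switched, so e is the middle locus and the order is m – e – co.
Crossovers in the m–e interval produce the single-crossover classes CO M E and co m e (175 + 228 = 403) plus the double crossovers (19).
RF(m–e) = (403 + 19) / 2388 = 422/2388 = 0.1767 → 17.7 cM.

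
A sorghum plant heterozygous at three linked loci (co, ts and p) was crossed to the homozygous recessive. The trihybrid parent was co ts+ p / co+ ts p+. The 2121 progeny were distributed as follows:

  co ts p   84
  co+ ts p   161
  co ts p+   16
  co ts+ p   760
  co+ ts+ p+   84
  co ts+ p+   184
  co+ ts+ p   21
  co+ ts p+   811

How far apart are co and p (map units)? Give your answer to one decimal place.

The two rarest classes, co+ ts+ p and co ts p+, are the double crossovers. Comparing them with the parentals, only the co allele has switched, so co is the middle locus and the order is p – co – ts.
Crossovers in the p–co interval produce the single-crossover classes co ts+ p+ and co+ ts p (184 + 161 = 345) plus the double crossovers (37).
RF(p–co) = (345 + 37) / 2121 = 382/2121 = 0.1801 → 18.0 map units.

18.0 map units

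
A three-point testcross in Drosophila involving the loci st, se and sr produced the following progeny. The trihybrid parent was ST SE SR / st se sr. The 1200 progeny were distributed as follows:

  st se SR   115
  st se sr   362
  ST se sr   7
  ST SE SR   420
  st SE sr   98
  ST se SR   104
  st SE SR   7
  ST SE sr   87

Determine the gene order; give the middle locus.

The two rarest classes, st SE SR and ST se sr, are the double crossovers. Comparing them with the parentals, only the st allele has switched, so st is the middle locus and the order is se – st – sr.

st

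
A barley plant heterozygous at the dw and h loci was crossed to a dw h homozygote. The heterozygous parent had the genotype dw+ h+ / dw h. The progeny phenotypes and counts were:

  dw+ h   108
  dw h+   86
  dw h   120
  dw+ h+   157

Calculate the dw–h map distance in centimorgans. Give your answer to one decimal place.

41.2 centimorgans

The recombinant classes are dw+ h and dw h+: 108 + 86 = 194.
Recombination frequency = 194/471 = 0.4119 ≈ 41.2%, i.e. 41.2 centimorgans.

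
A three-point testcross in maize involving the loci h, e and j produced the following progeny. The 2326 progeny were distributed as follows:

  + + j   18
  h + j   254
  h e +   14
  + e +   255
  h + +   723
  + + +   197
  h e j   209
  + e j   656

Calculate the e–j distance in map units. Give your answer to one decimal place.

23.3 map units

The two most frequent reciprocal classes, h + + and + e j, are the parental types, so the F1 was h + + / + e j.
The two rarest classes, h e + and + + j, are the double crossovers. Comparing them with the parentals, only the e allele has switched, so e is the middle locus and the order is h – e – j.
Crossovers in the e–j interval produce the single-crossover classes h + j and + e + (254 + 255 = 509) plus the double crossovers (32).
RF(e–j) = (509 + 32) / 2326 = 541/2326 = 0.2326 → 23.3 map units.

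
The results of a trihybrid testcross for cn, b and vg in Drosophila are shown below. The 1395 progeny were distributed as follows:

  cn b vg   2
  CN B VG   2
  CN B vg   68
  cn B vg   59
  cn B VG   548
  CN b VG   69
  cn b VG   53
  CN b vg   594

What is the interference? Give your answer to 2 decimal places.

The two most frequent reciprocal classes, CN b vg and cn B VG, are the parental types, so the F1 was CN b vg / cn B VG.
The two rarest classes, cn b vg and CN B VG, are the double crossovers. Comparing them with the parentals, only the cn allele has switched, so cn is the middle locus and the order is vg – cn – b.
vg–cn: (128 + 4)/1395 = 0.0946; cn–b: (121 + 4)/1395 = 0.0896.
Expected DCO frequency = 0.0946 × 0.0896 ≈ 0.00848; observed = 4/1395 ≈ 0.00287.
Coefficient of coincidence = 0.00287/0.00848 ≈ 0.34; interference = 1 − 0.34 = 0.66.

0.66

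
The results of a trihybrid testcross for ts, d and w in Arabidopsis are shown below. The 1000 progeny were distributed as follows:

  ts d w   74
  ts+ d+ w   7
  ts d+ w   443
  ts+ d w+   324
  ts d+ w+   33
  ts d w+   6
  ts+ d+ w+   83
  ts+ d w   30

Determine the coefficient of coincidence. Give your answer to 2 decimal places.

1.01

The two most frequent reciprocal classes, ts d+ w and ts+ d w+, are the parental types, so the F1 was ts d+ w / ts+ d w+.
The two rarest classes, ts+ d+ w and ts d w+, are the double crossovers. Comparing them with the parentals, only the ts allele has switched, so ts is the middle locus and the order is d – ts – w.
d–ts: (157 + 13)/1000 = 0.1700; ts–w: (63 + 13)/1000 = 0.0760.
Expected DCO frequency = 0.1700 × 0.0760 ≈ 0.01292; observed = 13/1000 ≈ 0.01300.
Coefficient of coincidence = 0.01300/0.01292 ≈ 1.01.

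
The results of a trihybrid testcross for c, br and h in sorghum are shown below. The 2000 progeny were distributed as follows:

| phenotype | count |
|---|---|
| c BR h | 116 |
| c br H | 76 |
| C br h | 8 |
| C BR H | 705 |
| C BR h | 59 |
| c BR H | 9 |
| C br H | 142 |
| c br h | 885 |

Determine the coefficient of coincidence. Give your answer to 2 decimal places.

0.81

The two most frequent reciprocal classes, c br h and C BR H, are the parental types, so the F1 was c br h / C BR H.
The two rarest classes, C br h and c BR H, are the double crossovers. Comparing them with the parentals, only the c allele has switched, so c is the middle locus and the order is h – c – br.
h–c: (135 + 17)/2000 = 0.0760; c–br: (258 + 17)/2000 = 0.1375.
Expected DCO frequency = 0.0760 × 0.1375 ≈ 0.01045; observed = 17/2000 ≈ 0.00850.
Coefficient of coincidence = 0.00850/0.01045 ≈ 0.81.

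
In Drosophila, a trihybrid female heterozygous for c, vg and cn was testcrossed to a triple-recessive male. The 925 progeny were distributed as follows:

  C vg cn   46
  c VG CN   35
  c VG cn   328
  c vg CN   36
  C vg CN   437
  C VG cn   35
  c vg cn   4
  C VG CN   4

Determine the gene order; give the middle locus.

vg

The two most frequent reciprocal classes, C vg CN and c VG cn, are the parental types, so the F1 was C vg CN / c VG cn.
The two rarest classes, C VG CN and c vg cn, are the double crossovers. Comparing them with the parentals, only the vg allele has switched, so vg is the middle locus and the order is cn – vg – c.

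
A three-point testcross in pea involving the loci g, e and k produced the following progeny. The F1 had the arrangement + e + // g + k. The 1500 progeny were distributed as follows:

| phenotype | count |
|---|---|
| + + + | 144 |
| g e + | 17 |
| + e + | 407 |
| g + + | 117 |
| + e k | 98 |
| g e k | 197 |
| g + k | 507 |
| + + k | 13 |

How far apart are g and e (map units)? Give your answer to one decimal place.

The two rarest classes, g e + and + + k, are the double crossovers. Comparing them with the parentals, only the g allele has switched, so g is the middle locus and the order is k – g – e.
Crossovers in the g–e interval produce the single-crossover classes + + + and g e k (144 + 197 = 341) plus the double crossovers (30).
RF(g–e) = (341 + 30) / 1500 = 371/1500 = 0.2473 → 24.7 map units.

24.7 map units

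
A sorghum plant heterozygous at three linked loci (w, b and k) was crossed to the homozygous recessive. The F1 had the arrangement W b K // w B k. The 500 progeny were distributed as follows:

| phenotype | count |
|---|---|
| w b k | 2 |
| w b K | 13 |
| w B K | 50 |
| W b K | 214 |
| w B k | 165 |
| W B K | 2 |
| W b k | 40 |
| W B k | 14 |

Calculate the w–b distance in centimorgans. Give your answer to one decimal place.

6.2 centimorgans

The two rarest classes, W B K and w b k, are the double crossovers. Comparing them with the parentals, only the b allele has switched, so b is the middle locus and the order is k – b – w.
Crossovers in the b–w interval produce the single-crossover classes w b K and W B k (13 + 14 = 27) plus the double crossovers (4).
RF(b–w) = (27 + 4) / 500 = 31/500 = 0.0620 → 6.2 centimorgans.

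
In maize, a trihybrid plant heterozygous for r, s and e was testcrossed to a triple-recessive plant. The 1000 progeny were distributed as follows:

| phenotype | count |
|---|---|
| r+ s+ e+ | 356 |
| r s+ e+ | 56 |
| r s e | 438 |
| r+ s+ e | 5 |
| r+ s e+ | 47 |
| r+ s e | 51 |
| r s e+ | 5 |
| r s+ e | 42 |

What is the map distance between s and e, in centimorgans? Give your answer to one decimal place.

9.9 centimorgans

The two most frequent reciprocal classes, r+ s+ e+ and r s e, are the parental types, so the F1 was r+ s+ e+ / r s e.
The two rarest classes, r+ s+ e and r s e+, are the double crossovers. Comparing them with the parentals, only the e allele has switched, so e is the middle locus and the order is r – e – s.
Crossovers in the e–s interval produce the single-crossover classes r+ s e+ and r s+ e (47 + 42 = 89) plus the double crossovers (10).
RF(e–s) = (89 + 10) / 1000 = 99/1000 = 0.0990 → 9.9 centimorgans.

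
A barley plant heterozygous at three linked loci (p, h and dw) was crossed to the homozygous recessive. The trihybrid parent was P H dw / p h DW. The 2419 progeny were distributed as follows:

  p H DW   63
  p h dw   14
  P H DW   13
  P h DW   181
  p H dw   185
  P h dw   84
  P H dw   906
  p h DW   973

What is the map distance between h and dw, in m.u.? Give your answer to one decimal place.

7.2 m.u.

The two rarest classes, P H DW and p h dw, are the double crossovers. Comparing them with the parentals, only the dw allele has switched, so dw is the middle locus and the order is p – dw – h.
Crossovers in the dw–h interval produce the single-crossover classes P h dw and p H DW (84 + 63 = 147) plus the double crossovers (27).
RF(dw–h) = (147 + 27) / 2419 = 174/2419 = 0.0719 → 7.2 m.u.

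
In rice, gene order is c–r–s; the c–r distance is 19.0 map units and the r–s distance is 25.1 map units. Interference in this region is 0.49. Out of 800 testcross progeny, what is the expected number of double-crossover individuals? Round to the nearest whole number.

19

Map distances give recombination frequencies of 0.190 and 0.251 for the two intervals.
With interference 0.49 (so coincidence = 0.51), expected double-crossover frequency = 0.190 × 0.251 × 0.51 = 0.02432.
Expected number = 0.02432 × 800 = 19.46 ≈ 19.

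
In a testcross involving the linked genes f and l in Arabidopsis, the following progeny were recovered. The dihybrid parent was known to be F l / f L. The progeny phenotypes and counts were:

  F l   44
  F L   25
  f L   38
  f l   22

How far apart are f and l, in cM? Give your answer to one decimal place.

36.4 cM

The recombinant classes are F L and f l: 25 + 22 = 47.
Recombination frequency = 47/129 = 0.3643 ≈ 36.4%, i.e. 36.4 cM.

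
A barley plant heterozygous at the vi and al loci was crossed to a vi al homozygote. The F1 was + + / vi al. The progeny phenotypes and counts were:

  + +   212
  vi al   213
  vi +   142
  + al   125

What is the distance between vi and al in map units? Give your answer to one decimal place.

38.6 map units

The recombinant classes are + al and vi +: 125 + 142 = 267.
Recombination frequency = 267/692 = 0.3858 ≈ 38.6%, i.e. 38.6 map units.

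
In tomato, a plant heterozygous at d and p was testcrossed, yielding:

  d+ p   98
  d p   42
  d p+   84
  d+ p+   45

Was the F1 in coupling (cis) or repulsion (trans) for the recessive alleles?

The two most frequent classes are d+ p (98) and d p+ (84); these are the parental (non-recombinant) types.
So the F1 carried d+ p on one chromosome and d p+ on the other — the recessive alleles are on opposite chromosomes (trans / repulsion).

trans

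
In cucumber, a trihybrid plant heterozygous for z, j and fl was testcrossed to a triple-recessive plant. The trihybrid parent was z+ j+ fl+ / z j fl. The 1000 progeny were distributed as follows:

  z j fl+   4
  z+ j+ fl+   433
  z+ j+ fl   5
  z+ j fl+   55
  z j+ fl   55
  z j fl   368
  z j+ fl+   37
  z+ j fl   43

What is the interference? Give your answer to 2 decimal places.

0.15

The two rarest classes, z+ j+ fl and z j fl+, are the double crossovers. Comparing them with the parentals, only the fl allele has switched, so fl is the middle locus and the order is j – fl – z.
j–fl: (110 + 9)/1000 = 0.1190; fl–z: (80 + 9)/1000 = 0.0890.
Expected DCO frequency = 0.1190 × 0.0890 ≈ 0.01059; observed = 9/1000 ≈ 0.00900.
Coefficient of coincidence = 0.00900/0.01059 ≈ 0.85; interference = 1 − 0.85 = 0.15.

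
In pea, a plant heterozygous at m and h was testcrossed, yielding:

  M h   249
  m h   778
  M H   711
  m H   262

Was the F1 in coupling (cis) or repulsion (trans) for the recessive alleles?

cis

The two most frequent classes are M H (711) and m h (778); these are the parental (non-recombinant) types.
So the F1 carried M H on one chromosome and m h on the other — the recessive alleles are on the same chromosome (cis / coupling).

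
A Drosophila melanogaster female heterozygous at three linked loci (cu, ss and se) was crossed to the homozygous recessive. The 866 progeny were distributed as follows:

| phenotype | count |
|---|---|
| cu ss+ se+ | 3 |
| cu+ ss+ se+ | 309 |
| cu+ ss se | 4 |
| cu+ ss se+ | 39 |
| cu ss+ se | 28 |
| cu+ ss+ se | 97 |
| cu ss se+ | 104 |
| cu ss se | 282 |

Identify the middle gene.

The two most frequent reciprocal classes, cu ss se and cu+ ss+ se+, are the parental types, so the F1 was cu ss se / cu+ ss+ se+.
The two rarest classes, cu+ ss se and cu ss+ se+, are the double crossovers. Comparing them with the parentals, only the cu allele has switched, so cu is the middle locus and the order is ss – cu – se.

cu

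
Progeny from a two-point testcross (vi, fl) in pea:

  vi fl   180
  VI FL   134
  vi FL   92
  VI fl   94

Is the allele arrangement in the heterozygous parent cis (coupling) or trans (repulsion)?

cis

The two most frequent classes are VI FL (134) and vi fl (180); these are the parental (non-recombinant) types.
So the F1 carried VI FL on one chromosome and vi fl on the other — the recessive alleles are on the same chromosome (cis / coupling).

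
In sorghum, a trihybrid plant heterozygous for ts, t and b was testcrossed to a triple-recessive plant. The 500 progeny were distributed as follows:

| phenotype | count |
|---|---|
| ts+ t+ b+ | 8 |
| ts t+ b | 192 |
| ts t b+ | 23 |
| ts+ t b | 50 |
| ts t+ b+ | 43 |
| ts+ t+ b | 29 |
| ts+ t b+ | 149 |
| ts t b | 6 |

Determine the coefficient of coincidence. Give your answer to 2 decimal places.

The two most frequent reciprocal classes, ts+ t b+ and ts t+ b, are the parental types, so the F1 was ts+ t b+ / ts t+ b.
The two rarest classes, ts+ t+ b+ and ts t b, are the double crossovers. Comparing them with the parentals, only the t allele has switched, so t is the middle locus and the order is b – t – ts.
b–t: (93 + 14)/500 = 0.2140; t–ts: (52 + 14)/500 = 0.1320.
Expected DCO frequency = 0.2140 × 0.1320 ≈ 0.02825; observed = 14/500 ≈ 0.02800.
Coefficient of coincidence = 0.02800/0.02825 ≈ 0.99.

0.99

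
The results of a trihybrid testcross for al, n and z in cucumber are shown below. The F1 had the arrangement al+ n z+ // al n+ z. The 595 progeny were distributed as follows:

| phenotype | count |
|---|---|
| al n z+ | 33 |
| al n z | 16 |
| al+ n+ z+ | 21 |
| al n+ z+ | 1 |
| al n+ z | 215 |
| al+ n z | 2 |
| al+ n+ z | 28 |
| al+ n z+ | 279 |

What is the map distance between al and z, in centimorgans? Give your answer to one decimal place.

10.8 centimorgans

The two rarest classes, al+ n z and al n+ z+, are the double crossovers. Comparing them with the parentals, only the z allele has switched, so z is the middle locus and the order is n – z – al.
Crossovers in the z–al interval produce the single-crossover classes al n z+ and al+ n+ z (33 + 28 = 61) plus the double crossovers (3).
RF(z–al) = (61 + 3) / 595 = 64/595 = 0.1076 → 10.8 centimorgans.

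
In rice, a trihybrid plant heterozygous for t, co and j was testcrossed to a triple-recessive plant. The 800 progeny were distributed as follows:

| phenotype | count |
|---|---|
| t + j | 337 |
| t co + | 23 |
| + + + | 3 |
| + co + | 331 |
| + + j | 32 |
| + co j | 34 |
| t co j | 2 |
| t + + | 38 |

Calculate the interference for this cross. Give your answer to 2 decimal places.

The two most frequent reciprocal classes, t + j and + co +, are the parental types, so the F1 was t + j / + co +.
The two rarest classes, t co j and + + +, are the double crossovers. Comparing them with the parentals, only the co allele has switched, so co is the middle locus and the order is j – co – t.
j–co: (72 + 5)/800 = 0.0963; co–t: (55 + 5)/800 = 0.0750.
Expected DCO frequency = 0.0963 × 0.0750 ≈ 0.00722; observed = 5/800 ≈ 0.00625.
Coefficient of coincidence = 0.00625/0.00722 ≈ 0.87; interference = 1 − 0.87 = 0.13.

0.13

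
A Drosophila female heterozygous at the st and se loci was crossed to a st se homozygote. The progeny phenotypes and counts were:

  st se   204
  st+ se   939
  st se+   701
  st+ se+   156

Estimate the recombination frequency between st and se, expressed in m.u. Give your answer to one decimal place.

The two most frequent classes, st+ se (939) and st se+ (701), are the parental types, so the F1 was st+ se / st se+.
The recombinant classes are st+ se+ and st se: 156 + 204 = 360.
Recombination frequency = 360/2000 = 0.1800 ≈ 18.0%, i.e. 18.0 m.u.

18.0 m.u.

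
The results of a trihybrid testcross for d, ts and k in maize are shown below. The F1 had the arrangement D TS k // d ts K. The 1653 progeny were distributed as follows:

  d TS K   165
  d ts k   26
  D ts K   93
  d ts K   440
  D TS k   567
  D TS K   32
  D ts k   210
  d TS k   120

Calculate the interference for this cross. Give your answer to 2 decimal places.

The two rarest classes, D TS K and d ts k, are the double crossovers. Comparing them with the parentals, only the k allele has switched, so k is the middle locus and the order is ts – k – d.
ts–k: (375 + 58)/1653 = 0.2619; k–d: (213 + 58)/1653 = 0.1639.
Expected DCO frequency = 0.2619 × 0.1639 ≈ 0.04293; observed = 58/1653 ≈ 0.03509.
Coefficient of coincidence = 0.03509/0.04293 ≈ 0.82; interference = 1 − 0.82 = 0.18.

0.18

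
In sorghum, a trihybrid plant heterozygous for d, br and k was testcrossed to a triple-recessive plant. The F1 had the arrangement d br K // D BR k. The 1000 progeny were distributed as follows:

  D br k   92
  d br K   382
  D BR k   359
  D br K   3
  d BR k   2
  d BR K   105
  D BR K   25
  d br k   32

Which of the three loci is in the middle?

The two rarest classes, D br K and d BR k, are the double crossovers. Comparing them with the parentals, only the d allele has switched, so d is the middle locus and the order is br – d – k.

d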